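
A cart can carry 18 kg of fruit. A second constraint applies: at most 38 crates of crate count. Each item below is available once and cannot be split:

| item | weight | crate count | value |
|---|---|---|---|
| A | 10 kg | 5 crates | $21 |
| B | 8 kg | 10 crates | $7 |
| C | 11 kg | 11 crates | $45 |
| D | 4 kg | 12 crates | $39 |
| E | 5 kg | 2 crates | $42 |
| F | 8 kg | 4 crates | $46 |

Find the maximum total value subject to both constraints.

$127

Feasible sets respecting both limits:
- D+E+F: weight 17, crate count 18, value 127
- B+D+E: weight 17, crate count 24, value 88
- E+F: weight 13, crate count 6, value 88
Best: $127.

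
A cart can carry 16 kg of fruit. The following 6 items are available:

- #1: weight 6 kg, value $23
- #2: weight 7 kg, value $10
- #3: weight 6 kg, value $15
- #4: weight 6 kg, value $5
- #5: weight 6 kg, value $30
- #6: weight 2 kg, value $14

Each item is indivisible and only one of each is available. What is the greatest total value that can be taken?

Check high-value combinations within 16 kg:
- #1+#5+#6: weight 6+6+2=14, value 23+30+14=67
- #3+#5+#6: weight 6+6+2=14, value 15+30+14=59
- #2+#5+#6: weight 7+6+2=15, value 10+30+14=54
- #1+#5: weight 6+6=12, value 23+30=53
Best: $67.

$67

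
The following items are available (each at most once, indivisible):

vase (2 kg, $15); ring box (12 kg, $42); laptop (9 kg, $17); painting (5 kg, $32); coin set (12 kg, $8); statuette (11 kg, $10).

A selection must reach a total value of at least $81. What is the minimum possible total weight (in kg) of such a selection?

Subsets with value ≥ 81, sorted by total weight:
- vase+ring box+painting: weight 19, value 89
- ring box+laptop+painting: weight 26, value 91
Minimum weight: 19 kg.

19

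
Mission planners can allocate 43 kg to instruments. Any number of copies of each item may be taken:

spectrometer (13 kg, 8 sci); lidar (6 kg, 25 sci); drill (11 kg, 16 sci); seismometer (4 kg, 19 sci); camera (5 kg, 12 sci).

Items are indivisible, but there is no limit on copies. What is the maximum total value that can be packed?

Best value-per-unit is seismometer at 19/4; filling with it alone gives 10×19 = 190.
Optimal mix: 1×lidar + 9×seismometer → mass 42, value 196.

196 sci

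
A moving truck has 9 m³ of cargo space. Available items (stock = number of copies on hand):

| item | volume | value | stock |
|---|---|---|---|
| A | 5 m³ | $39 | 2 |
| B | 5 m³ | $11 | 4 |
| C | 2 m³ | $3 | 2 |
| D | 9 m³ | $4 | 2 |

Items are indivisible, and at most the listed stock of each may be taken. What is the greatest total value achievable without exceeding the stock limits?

Best selections within volume 9 and stock limits:
- 1×A + 2×C: volume 9, value 45
- 1×A + 1×C: volume 7, value 42
Best: $45.

$45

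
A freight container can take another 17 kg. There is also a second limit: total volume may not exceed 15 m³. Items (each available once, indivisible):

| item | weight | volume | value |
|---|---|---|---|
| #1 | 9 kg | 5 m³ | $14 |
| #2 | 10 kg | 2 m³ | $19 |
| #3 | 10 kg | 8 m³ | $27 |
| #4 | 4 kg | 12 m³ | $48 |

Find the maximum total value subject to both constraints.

Feasible sets respecting both limits:
- #2+#4: weight 14, volume 14, value 67
- #4: weight 4, volume 12, value 48
- #3: weight 10, volume 8, value 27
Best: $67.

$67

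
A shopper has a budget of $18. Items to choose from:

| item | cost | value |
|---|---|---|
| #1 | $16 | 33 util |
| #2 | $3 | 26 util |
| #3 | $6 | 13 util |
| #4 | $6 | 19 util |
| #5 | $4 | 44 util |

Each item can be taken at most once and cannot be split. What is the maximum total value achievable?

89 util

Check high-value combinations within $18:
- #2+#4+#5: cost 3+6+4=13, value 26+19+44=89
- #2+#3+#5: cost 3+6+4=13, value 26+13+44=83
- #3+#4+#5: cost 6+6+4=16, value 13+19+44=76
- #2+#5: cost 3+4=7, value 26+44=70
Best: 89 util.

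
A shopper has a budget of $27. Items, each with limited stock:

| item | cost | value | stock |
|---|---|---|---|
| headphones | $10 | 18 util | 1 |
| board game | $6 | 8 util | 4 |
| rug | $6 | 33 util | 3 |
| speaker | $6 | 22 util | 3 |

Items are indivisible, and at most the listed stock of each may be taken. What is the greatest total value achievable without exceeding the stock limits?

Best selections within cost 27 and stock limits:
- 3×rug + 1×speaker: cost 24, value 121
- 2×rug + 2×speaker: cost 24, value 110
- 1×board game + 3×rug: cost 24, value 107
Best: 121 util.

121 util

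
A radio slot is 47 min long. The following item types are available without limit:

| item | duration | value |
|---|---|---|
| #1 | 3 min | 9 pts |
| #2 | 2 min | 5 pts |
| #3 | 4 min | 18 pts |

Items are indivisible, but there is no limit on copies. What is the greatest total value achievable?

Best value-per-unit is #3 at 18/4; filling with it alone gives 11×18 = 198.
Optimal mix: 1×#1 + 11×#3 → duration 47, value 207.

207 pts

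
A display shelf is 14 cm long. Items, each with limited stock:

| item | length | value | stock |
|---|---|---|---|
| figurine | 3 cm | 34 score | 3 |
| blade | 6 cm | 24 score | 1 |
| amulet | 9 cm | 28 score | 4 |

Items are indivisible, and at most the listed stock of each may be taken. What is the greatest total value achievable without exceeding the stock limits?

Best selections within length 14 and stock limits:
- 3×figurine: length 9, value 102
- 2×figurine + 1×blade: length 12, value 92
- 2×figurine: length 6, value 68
- 1×figurine + 1×amulet: length 12, value 62
Best: 102 score.

102 score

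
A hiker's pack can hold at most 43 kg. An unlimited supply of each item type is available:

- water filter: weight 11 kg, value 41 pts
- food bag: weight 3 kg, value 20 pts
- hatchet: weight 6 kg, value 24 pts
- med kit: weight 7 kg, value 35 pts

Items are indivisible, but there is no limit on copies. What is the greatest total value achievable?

280 pts

Best value-per-unit is food bag at 20/3, and filling with it alone uses weight 14×3=42. No mix of the others beats 14×20 = 280.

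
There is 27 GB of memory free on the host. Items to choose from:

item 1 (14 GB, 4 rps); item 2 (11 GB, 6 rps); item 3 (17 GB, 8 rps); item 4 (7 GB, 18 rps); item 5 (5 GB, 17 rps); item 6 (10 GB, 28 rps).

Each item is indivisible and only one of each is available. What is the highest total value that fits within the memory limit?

63 rps

Check high-value combinations within 27 GB:
- item 4+item 5+item 6: memory 7+5+10=22, value 18+17+28=63
- item 2+item 5+item 6: memory 11+5+10=26, value 6+17+28=51
- item 4+item 6: memory 7+10=17, value 18+28=46
Best: 63 rps.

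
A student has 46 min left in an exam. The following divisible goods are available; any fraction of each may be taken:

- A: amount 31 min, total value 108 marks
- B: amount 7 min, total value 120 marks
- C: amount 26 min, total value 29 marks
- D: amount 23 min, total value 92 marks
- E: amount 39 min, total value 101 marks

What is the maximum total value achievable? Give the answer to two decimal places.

267.74

Take in order of value per unit:
- B (120/7 per unit): all 7 → value 120, running total 120.00
- D (92/23 per unit): all 23 → value 92, running total 212.00
- A (108/31 per unit): 16 of 31 → value 16×108/31 = 55.7419, running total 267.74
Total 267.74.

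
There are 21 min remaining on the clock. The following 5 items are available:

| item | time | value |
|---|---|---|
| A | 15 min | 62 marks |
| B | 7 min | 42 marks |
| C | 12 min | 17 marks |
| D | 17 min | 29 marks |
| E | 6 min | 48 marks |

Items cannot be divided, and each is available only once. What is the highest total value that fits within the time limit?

Check high-value combinations within 21 min:
- A+E: time 15+6=21, value 62+48=110
- B+E: time 7+6=13, value 42+48=90
- C+E: time 12+6=18, value 17+48=65
- A: time 15, value 62
Best: 110 marks.

110 marks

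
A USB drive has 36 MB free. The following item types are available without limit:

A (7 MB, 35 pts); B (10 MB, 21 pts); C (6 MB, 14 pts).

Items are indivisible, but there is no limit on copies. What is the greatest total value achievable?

Best value-per-unit is A at 35/7, and filling with it alone uses size 5×7=35. No mix of the others beats 5×35 = 175.

175 pts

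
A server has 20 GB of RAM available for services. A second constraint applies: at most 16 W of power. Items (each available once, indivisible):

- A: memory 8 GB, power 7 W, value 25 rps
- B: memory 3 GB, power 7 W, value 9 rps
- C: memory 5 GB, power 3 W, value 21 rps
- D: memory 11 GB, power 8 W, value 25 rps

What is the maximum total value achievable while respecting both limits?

Feasible sets respecting both limits:
- A+D: memory 19, power 15, value 50
- A+C: memory 13, power 10, value 46
- C+D: memory 16, power 11, value 46
Best: 50 rps.

50 rps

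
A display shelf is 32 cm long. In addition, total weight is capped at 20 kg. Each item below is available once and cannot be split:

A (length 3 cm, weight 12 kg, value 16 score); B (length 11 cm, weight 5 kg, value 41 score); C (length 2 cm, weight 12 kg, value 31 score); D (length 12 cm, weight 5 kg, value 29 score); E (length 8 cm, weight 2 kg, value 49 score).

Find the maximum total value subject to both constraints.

121 score

Feasible sets respecting both limits:
- B+C+E: length 21, weight 19, value 121
- B+D+E: length 31, weight 12, value 119
- C+D+E: length 22, weight 19, value 109
- A+B+E: length 22, weight 19, value 106
Best: 121 score.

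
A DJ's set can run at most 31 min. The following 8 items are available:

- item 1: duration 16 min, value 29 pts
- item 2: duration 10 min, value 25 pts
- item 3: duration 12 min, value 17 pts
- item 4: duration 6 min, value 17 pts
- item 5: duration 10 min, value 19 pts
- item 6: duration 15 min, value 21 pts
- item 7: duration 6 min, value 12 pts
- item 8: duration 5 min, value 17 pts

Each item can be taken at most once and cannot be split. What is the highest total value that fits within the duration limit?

Check high-value combinations within 31 min:
- item 2+item 4+item 5+item 8: duration 10+6+10+5=31, value 25+17+19+17=78
- item 2+item 5+item 7+item 8: duration 10+10+6+5=31, value 25+19+12+17=73
- item 2+item 4+item 7+item 8: duration 10+6+6+5=27, value 25+17+12+17=71
- item 1+item 2+item 8: duration 16+10+5=31, value 29+25+17=71
- item 4+item 5+item 7+item 8: duration 6+10+6+5=27, value 17+19+12+17=65
Best: 78 pts.

78 pts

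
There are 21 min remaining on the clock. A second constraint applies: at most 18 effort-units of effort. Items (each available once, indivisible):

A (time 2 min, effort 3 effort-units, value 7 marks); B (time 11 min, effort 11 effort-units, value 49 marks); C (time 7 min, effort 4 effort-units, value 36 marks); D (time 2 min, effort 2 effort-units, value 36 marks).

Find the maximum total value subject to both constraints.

121 marks

Feasible sets respecting both limits:
- B+C+D: time 20, effort 17, value 121
- A+B+C: time 20, effort 18, value 92
- A+B+D: time 15, effort 16, value 92
- B+C: time 18, effort 15, value 85
Best: 121 marks.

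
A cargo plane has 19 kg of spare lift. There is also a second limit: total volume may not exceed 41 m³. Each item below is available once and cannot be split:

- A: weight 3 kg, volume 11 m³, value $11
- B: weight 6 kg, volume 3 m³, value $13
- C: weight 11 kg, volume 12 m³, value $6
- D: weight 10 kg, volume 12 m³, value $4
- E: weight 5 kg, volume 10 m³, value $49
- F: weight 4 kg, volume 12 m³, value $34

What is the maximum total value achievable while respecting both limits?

$107

Feasible sets respecting both limits:
- A+B+E+F: weight 18, volume 36, value 107
- B+E+F: weight 15, volume 25, value 96
- A+E+F: weight 12, volume 33, value 94
- D+E+F: weight 19, volume 34, value 87
Best: $107.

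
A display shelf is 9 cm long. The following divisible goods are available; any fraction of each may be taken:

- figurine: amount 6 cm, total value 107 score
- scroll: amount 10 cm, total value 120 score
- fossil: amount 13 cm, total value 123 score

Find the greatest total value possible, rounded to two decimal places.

Take in order of value per unit:
- figurine (107/6 per unit): all 6 → value 107, running total 107.00
- scroll (120/10 per unit): 3 of 10 → value 3×120/10 = 36.0000, running total 143.00
Total 143.00.

143.00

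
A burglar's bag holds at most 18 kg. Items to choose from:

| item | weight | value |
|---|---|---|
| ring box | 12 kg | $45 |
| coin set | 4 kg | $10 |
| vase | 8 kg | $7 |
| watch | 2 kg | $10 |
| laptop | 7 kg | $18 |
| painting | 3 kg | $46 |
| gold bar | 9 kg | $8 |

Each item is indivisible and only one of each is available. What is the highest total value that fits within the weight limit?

$101

Check high-value combinations within 18 kg:
- ring box+watch+painting: weight 12+2+3=17, value 45+10+46=101
- ring box+painting: weight 12+3=15, value 45+46=91
- coin set+watch+laptop+painting: weight 4+2+7+3=16, value 10+10+18+46=84
Best: $101.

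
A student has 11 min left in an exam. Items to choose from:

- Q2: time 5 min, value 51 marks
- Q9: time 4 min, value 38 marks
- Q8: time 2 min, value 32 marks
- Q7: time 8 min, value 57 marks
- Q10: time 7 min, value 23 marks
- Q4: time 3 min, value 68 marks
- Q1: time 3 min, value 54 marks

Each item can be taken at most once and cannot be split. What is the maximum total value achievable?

Check high-value combinations within 11 min:
- Q2+Q4+Q1: time 5+3+3=11, value 51+68+54=173
- Q9+Q4+Q1: time 4+3+3=10, value 38+68+54=160
- Q8+Q4+Q1: time 2+3+3=8, value 32+68+54=154
- Q2+Q8+Q4: time 5+2+3=10, value 51+32+68=151
Best: 173 marks.

173 marks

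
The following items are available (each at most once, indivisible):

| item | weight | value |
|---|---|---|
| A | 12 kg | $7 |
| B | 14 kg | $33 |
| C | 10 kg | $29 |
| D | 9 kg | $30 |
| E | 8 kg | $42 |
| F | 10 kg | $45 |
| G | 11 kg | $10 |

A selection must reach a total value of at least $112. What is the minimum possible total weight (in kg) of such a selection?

27

Subsets with value ≥ 112, sorted by total weight:
- D+E+F: weight 27, value 117
- C+E+F: weight 28, value 116
Minimum weight: 27 kg.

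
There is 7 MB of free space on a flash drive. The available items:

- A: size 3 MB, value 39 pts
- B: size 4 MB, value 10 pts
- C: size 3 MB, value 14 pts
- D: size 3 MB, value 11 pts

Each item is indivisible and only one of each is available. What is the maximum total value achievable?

53 pts

This is a 0/1 knapsack; check combinations near the capacity.
- A+C: size 3+3=6, value 39+14=53
- A+D: size 3+3=6, value 39+11=50
- A+B: size 3+4=7, value 39+10=49
- A: size 3, value 39
Best: 53 pts.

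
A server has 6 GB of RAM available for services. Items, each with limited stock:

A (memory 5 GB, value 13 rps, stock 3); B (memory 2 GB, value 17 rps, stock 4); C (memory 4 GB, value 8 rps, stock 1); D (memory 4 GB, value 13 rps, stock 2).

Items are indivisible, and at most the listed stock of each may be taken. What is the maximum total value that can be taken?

51 rps

Top feasible selections:
- 3×B: memory 6, value 51
- 2×B: memory 4, value 34
- 1×B + 1×D: memory 6, value 30
- 1×B + 1×C: memory 6, value 25
Best: 51 rps.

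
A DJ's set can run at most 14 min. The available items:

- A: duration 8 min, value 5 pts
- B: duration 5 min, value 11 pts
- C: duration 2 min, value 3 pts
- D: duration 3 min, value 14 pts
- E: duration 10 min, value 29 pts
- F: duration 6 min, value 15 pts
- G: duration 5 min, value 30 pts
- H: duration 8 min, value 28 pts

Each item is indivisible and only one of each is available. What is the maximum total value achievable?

59 pts

Check high-value combinations within 14 min:
- D+F+G: duration 3+6+5=14, value 14+15+30=59
- G+H: duration 5+8=13, value 30+28=58
- B+D+G: duration 5+3+5=13, value 11+14+30=55
- C+F+G: duration 2+6+5=13, value 3+15+30=48
Best: 59 pts.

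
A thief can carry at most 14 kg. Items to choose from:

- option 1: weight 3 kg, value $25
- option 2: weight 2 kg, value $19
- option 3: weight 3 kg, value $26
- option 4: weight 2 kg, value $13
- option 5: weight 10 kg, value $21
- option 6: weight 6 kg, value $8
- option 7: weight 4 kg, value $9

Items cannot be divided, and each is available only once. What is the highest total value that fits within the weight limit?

$92

This is a 0/1 knapsack; check combinations near the capacity.
- option 1+option 2+option 3+option 4+option 7: weight 3+2+3+2+4=14, value 25+19+26+13+9=92
- option 1+option 2+option 3+option 4: weight 3+2+3+2=10, value 25+19+26+13=83
- option 1+option 2+option 3+option 7: weight 3+2+3+4=12, value 25+19+26+9=79
Best: $92.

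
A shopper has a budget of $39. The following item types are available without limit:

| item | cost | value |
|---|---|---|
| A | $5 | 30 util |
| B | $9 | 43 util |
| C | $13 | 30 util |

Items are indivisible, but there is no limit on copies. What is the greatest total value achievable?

223 util

Best value-per-unit is A at 30/5; filling with it alone gives 7×30 = 210.
Optimal mix: 6×A + 1×B → cost 39, value 223.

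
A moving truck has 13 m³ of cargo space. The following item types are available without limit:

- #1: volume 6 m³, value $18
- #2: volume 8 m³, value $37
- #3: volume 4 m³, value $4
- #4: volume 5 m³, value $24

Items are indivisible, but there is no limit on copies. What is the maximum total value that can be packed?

Best value-per-unit is #4 at 24/5; filling with it alone gives 2×24 = 48.
Optimal mix: 1×#2 + 1×#4 → volume 13, value 61.

$61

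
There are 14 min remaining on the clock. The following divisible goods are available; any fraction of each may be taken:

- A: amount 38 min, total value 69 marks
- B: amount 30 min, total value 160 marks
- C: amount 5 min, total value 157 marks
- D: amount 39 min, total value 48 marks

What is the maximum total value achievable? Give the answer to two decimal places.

Take in order of value per unit:
- C (157/5 per unit): all 5 → value 157, running total 157.00
- B (160/30 per unit): 9 of 30 → value 9×160/30 = 48.0000, running total 205.00
Total 205.00.

205.00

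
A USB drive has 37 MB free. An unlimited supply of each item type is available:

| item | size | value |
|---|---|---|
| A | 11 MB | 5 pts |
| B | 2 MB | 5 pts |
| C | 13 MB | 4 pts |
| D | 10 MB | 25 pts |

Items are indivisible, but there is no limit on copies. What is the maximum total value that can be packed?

90 pts

Best value-per-unit is B at 5/2, and filling with it alone uses size 18×2=36. No mix of the others beats 18×5 = 90.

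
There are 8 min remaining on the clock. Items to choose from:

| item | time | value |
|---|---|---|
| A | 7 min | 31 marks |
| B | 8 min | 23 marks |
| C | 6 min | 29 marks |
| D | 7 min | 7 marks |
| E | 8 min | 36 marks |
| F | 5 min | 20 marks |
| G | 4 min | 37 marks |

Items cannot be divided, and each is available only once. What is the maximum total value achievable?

37 marks

Check high-value combinations within 8 min:
- G: time 4, value 37
- E: time 8, value 36
- A: time 7, value 31
- C: time 6, value 29
- B: time 8, value 23
Best: 37 marks.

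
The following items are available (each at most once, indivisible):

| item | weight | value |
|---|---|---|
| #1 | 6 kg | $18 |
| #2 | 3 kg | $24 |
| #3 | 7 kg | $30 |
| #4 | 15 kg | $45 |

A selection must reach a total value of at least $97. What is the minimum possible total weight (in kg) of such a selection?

Subsets with value ≥ 97, sorted by total weight:
- #2+#3+#4: weight 25, value 99
- #1+#2+#3+#4: weight 31, value 117
Minimum weight: 25 kg.

25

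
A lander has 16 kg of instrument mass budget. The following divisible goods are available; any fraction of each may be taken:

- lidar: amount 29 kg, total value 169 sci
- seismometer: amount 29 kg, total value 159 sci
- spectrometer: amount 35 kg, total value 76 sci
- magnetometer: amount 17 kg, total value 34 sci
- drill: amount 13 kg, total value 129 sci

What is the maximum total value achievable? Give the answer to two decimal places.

Take in order of value per unit:
- drill (129/13 per unit): all 13 → value 129, running total 129.00
- lidar (169/29 per unit): 3 of 29 → value 3×169/29 = 17.4828, running total 146.48
Total 146.48.

146.48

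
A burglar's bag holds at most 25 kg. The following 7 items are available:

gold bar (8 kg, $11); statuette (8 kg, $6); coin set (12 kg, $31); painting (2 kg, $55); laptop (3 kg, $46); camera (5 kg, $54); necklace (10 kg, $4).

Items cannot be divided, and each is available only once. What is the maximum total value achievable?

Check high-value combinations within 25 kg:
- coin set+painting+laptop+camera: weight 12+2+3+5=22, value 31+55+46+54=186
- gold bar+painting+laptop+camera: weight 8+2+3+5=18, value 11+55+46+54=166
- statuette+painting+laptop+camera: weight 8+2+3+5=18, value 6+55+46+54=161
- painting+laptop+camera+necklace: weight 2+3+5+10=20, value 55+46+54+4=159
- painting+laptop+camera: weight 2+3+5=10, value 55+46+54=155
Best: $186.

$186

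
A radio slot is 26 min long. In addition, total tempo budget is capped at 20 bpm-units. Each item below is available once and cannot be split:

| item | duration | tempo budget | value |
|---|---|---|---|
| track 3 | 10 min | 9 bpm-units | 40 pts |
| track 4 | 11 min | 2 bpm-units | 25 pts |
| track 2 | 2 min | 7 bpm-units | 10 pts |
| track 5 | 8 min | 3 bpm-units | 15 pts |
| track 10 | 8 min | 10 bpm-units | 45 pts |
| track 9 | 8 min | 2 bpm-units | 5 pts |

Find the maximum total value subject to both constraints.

85 pts

Feasible sets respecting both limits:
- track 3+track 10: duration 18, tempo budget 19, value 85
- track 4+track 2+track 10: duration 21, tempo budget 19, value 80
- track 3+track 4+track 2: duration 23, tempo budget 18, value 75
Best: 85 pts.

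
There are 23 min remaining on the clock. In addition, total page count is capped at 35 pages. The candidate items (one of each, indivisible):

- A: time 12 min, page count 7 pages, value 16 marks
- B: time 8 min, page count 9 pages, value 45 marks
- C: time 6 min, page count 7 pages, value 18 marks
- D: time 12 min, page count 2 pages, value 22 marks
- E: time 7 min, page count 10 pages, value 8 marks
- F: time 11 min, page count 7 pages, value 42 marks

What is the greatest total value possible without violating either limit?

87 marks

Feasible sets respecting both limits:
- B+F: time 19, page count 16, value 87
- B+C+E: time 21, page count 26, value 71
- B+D: time 20, page count 11, value 67
- D+F: time 23, page count 9, value 64
Best: 87 marks.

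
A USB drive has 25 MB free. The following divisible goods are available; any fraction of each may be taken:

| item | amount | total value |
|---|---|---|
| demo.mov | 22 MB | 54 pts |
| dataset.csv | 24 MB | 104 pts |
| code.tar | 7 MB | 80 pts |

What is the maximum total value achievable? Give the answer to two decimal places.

Take in order of value per unit:
- code.tar (80/7 per unit): all 7 → value 80, running total 80.00
- dataset.csv (104/24 per unit): 18 of 24 → value 18×104/24 = 78.0000, running total 158.00
Total 158.00.

158.00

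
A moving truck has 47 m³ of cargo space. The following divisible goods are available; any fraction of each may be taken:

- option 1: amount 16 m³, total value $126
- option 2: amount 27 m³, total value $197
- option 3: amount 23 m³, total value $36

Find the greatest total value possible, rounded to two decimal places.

Take in order of value per unit:
- option 1 (126/16 per unit): all 16 → value 126, running total 126.00
- option 2 (197/27 per unit): all 27 → value 197, running total 323.00
- option 3 (36/23 per unit): 4 of 23 → value 4×36/23 = 6.2609, running total 329.26
Total 329.26.

329.26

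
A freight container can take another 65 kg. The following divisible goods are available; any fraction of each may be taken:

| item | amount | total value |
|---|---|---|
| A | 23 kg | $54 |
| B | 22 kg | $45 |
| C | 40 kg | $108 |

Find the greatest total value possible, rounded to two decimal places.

Take in order of value per unit:
- C (108/40 per unit): all 40 → value 108, running total 108.00
- A (54/23 per unit): all 23 → value 54, running total 162.00
- B (45/22 per unit): 2 of 22 → value 2×45/22 = 4.0909, running total 166.09
Total 166.09.

166.09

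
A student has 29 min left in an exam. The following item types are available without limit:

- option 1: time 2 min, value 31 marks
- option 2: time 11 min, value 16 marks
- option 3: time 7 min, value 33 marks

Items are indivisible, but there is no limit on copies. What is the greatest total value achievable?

Best value-per-unit is option 1 at 31/2, and filling with it alone uses time 14×2=28. No mix of the others beats 14×31 = 434.

434 marks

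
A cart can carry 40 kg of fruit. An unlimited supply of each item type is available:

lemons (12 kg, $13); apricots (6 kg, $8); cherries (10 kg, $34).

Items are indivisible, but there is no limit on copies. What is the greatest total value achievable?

Best value-per-unit is cherries at 34/10, and filling with it alone uses weight 4×10=40. No mix of the others beats 4×34 = 136.

$136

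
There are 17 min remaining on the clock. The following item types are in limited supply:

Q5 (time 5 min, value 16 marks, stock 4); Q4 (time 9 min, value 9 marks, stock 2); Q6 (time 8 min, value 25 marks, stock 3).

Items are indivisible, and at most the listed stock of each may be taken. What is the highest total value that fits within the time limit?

50 marks

Top feasible selections:
- 2×Q6: time 16, value 50
- 3×Q5: time 15, value 48
- 1×Q5 + 1×Q6: time 13, value 41
- 1×Q4 + 1×Q6: time 17, value 34
Best: 50 marks.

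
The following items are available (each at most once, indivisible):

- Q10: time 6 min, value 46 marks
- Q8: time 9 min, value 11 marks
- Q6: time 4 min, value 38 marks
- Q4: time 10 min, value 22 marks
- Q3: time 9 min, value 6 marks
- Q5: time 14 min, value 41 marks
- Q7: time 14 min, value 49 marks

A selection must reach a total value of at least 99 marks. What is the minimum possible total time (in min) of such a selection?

20

Subsets with value ≥ 99, sorted by total time:
- Q10+Q6+Q4: time 20, value 106
- Q10+Q6+Q7: time 24, value 133
- Q10+Q6+Q5: time 24, value 125
Minimum time: 20 min.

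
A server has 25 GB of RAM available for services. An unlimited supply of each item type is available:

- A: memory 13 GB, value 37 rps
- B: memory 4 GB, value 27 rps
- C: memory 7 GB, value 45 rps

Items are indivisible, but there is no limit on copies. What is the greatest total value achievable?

162 rps

Best value-per-unit is B at 27/4, and filling with it alone uses memory 6×4=24. No mix of the others beats 6×27 = 162.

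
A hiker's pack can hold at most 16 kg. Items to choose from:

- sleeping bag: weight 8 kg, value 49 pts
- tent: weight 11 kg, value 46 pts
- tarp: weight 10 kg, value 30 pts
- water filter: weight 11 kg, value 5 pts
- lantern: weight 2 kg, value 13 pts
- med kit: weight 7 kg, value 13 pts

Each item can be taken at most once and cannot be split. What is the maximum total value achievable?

Check high-value combinations within 16 kg:
- sleeping bag+lantern: weight 8+2=10, value 49+13=62
- sleeping bag+med kit: weight 8+7=15, value 49+13=62
- tent+lantern: weight 11+2=13, value 46+13=59
- sleeping bag: weight 8, value 49
Best: 62 pts.

62 pts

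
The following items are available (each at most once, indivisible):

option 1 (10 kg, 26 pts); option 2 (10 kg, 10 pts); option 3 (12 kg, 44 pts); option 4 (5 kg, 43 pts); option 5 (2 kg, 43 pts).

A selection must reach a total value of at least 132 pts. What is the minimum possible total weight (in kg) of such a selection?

29

Subsets with value ≥ 132, sorted by total weight:
- option 1+option 3+option 4+option 5: weight 29, value 156
- option 2+option 3+option 4+option 5: weight 29, value 140
- option 1+option 2+option 3+option 4+option 5: weight 39, value 166
Minimum weight: 29 kg.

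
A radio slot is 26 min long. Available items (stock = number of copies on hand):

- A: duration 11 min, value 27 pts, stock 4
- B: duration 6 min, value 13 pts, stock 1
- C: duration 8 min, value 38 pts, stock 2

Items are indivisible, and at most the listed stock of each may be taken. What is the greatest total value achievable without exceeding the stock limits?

89 pts

Best selections within duration 26 and stock limits:
- 1×B + 2×C: duration 22, value 89
- 1×A + 1×B + 1×C: duration 25, value 78
- 2×C: duration 16, value 76
- 1×A + 1×C: duration 19, value 65
Best: 89 pts.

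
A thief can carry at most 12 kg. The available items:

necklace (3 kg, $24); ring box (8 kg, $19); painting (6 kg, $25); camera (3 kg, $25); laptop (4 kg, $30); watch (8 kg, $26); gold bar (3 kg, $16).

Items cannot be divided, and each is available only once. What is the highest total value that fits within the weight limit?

Check high-value combinations within 12 kg:
- necklace+camera+laptop: weight 3+3+4=10, value 24+25+30=79
- necklace+painting+camera: weight 3+6+3=12, value 24+25+25=74
- camera+laptop+gold bar: weight 3+4+3=10, value 25+30+16=71
- necklace+laptop+gold bar: weight 3+4+3=10, value 24+30+16=70
Best: $79.

$79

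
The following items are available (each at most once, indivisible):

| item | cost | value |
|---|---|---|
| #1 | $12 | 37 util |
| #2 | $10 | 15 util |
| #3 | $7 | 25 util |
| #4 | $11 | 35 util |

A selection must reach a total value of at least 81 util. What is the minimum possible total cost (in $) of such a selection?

Subsets with value ≥ 81, sorted by total cost:
- #1+#3+#4: cost 30, value 97
- #1+#2+#4: cost 33, value 87
- #1+#2+#3+#4: cost 40, value 112
Minimum cost: 30 $.

30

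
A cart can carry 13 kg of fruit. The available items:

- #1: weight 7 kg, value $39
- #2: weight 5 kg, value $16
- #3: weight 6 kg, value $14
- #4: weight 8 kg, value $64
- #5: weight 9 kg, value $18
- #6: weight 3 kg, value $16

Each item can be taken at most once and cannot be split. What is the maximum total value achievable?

Check high-value combinations within 13 kg:
- #4+#6: weight 8+3=11, value 64+16=80
- #2+#4: weight 5+8=13, value 16+64=80
- #4: weight 8, value 64
- #1+#6: weight 7+3=10, value 39+16=55
Best: $80.

$80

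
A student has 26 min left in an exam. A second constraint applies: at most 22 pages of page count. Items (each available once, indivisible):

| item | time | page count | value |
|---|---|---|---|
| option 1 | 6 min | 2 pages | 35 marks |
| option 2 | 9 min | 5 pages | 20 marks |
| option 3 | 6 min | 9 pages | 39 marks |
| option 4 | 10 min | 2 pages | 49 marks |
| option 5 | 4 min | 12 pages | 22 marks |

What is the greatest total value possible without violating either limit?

Feasible sets respecting both limits:
- option 1+option 3+option 4: time 22, page count 13, value 123
- option 2+option 3+option 4: time 25, page count 16, value 108
- option 1+option 4+option 5: time 20, page count 16, value 106
- option 1+option 2+option 4: time 25, page count 9, value 104
Best: 123 marks.

123 marks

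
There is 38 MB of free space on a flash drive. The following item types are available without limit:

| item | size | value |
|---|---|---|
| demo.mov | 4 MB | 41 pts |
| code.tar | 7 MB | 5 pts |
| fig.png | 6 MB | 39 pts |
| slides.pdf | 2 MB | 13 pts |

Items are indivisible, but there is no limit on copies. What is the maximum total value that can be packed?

382 pts

Best value-per-unit is demo.mov at 41/4; filling with it alone gives 9×41 = 369.
Optimal mix: 9×demo.mov + 1×slides.pdf → size 38, value 382.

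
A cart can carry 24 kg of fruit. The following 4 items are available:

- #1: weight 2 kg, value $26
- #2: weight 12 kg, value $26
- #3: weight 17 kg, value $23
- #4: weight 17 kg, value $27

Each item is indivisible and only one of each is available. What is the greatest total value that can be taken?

Check high-value combinations within 24 kg:
- #1+#4: weight 2+17=19, value 26+27=53
- #1+#2: weight 2+12=14, value 26+26=52
- #1+#3: weight 2+17=19, value 26+23=49
- #4: weight 17, value 27
Best: $53.

$53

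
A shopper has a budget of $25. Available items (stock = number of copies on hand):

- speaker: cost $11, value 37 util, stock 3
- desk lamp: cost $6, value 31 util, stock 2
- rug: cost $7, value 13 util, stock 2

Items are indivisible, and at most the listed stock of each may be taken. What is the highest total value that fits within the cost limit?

99 util

Best selections within cost 25 and stock limits:
- 1×speaker + 2×desk lamp: cost 23, value 99
- 1×speaker + 1×desk lamp + 1×rug: cost 24, value 81
Best: 99 util.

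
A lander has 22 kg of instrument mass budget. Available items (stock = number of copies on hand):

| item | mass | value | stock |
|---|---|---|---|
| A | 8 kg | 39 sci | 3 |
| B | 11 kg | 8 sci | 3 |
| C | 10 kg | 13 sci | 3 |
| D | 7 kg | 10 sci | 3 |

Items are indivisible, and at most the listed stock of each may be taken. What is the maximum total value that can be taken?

78 sci

Top feasible selections:
- 2×A: mass 16, value 78
- 1×A + 2×D: mass 22, value 59
Best: 78 sci.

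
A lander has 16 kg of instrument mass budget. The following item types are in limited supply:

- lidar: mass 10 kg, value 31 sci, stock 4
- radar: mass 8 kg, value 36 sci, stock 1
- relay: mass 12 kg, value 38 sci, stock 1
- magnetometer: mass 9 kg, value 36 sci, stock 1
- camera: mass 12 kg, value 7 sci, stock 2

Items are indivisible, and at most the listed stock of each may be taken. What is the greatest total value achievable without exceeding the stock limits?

38 sci

Best selections within mass 16 and stock limits:
- 1×relay: mass 12, value 38
- 1×radar: mass 8, value 36
Best: 38 sci.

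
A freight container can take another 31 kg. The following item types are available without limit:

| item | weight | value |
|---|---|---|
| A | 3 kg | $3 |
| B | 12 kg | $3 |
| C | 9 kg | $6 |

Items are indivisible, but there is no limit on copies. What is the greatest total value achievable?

Best value-per-unit is A at 3/3, and filling with it alone uses weight 10×3=30. No mix of the others beats 10×3 = 30.

$30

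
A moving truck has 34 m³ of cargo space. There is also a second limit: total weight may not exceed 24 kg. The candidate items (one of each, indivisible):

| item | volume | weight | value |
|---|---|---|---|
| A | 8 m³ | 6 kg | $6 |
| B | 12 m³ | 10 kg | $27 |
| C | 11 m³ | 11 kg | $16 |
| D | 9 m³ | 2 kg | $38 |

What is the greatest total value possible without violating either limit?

$81

Feasible sets respecting both limits:
- B+C+D: volume 32, weight 23, value 81
- A+B+D: volume 29, weight 18, value 71
- B+D: volume 21, weight 12, value 65
Best: $81.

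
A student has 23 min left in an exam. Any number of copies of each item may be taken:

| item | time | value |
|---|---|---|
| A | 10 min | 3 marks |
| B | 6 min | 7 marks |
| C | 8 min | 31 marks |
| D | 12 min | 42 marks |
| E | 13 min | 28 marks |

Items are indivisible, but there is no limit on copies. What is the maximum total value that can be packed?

73 marks

Best value-per-unit is C at 31/8; filling with it alone gives 2×31 = 62.
Optimal mix: 1×C + 1×D → time 20, value 73.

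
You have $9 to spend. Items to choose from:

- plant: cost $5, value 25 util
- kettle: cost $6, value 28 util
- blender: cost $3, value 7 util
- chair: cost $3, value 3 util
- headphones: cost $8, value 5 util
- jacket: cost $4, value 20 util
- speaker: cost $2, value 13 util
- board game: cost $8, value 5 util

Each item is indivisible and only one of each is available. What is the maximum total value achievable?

Check high-value combinations within $9:
- plant+jacket: cost 5+4=9, value 25+20=45
- kettle+speaker: cost 6+2=8, value 28+13=41
- blender+jacket+speaker: cost 3+4+2=9, value 7+20+13=40
- plant+speaker: cost 5+2=7, value 25+13=38
Best: 45 util.

45 util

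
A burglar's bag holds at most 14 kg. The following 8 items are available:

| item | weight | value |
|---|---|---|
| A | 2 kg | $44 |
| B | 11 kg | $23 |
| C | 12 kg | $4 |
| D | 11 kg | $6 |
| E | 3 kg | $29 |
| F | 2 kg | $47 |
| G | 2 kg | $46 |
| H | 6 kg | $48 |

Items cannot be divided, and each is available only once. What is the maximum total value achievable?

Check high-value combinations within 14 kg:
- A+F+G+H: weight 2+2+2+6=12, value 44+47+46+48=185
- E+F+G+H: weight 3+2+2+6=13, value 29+47+46+48=170
- A+E+F+H: weight 2+3+2+6=13, value 44+29+47+48=168
- A+E+G+H: weight 2+3+2+6=13, value 44+29+46+48=167
Best: $185.

$185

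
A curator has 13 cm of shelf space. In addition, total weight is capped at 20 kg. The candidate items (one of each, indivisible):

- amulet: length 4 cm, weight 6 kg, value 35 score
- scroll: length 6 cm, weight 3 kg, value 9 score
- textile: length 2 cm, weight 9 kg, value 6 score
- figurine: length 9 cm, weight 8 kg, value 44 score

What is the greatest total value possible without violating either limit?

79 score

Feasible sets respecting both limits:
- amulet+figurine: length 13, weight 14, value 79
- amulet+scroll+textile: length 12, weight 18, value 50
- textile+figurine: length 11, weight 17, value 50
Best: 79 score.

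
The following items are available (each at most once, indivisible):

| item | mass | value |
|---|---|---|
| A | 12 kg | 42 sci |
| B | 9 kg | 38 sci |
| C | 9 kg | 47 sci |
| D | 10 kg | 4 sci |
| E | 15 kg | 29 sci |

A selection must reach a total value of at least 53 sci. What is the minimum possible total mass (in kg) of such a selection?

Subsets with value ≥ 53, sorted by total mass:
- B+C: mass 18, value 85
- A+C: mass 21, value 89
- A+B: mass 21, value 80
Minimum mass: 18 kg.

18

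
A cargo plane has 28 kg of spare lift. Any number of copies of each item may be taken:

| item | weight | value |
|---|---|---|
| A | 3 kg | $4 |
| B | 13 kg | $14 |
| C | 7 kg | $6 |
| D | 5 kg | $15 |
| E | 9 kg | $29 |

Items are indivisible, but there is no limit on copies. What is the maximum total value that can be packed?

$88

Best value-per-unit is E at 29/9; filling with it alone gives 3×29 = 87.
Optimal mix: 2×D + 2×E → weight 28, value 88.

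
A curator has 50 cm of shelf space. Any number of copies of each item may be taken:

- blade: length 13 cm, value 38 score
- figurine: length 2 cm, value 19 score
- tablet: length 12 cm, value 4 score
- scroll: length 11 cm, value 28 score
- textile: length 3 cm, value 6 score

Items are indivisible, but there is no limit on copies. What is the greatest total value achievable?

475 score

Best value-per-unit is figurine at 19/2, and filling with it alone uses length 25×2=50. No mix of the others beats 25×19 = 475.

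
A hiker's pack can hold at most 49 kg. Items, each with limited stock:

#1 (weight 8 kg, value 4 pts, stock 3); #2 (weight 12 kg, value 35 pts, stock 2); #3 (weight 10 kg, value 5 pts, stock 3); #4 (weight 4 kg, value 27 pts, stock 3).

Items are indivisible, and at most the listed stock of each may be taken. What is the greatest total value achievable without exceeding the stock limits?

156 pts

Top feasible selections:
- 2×#2 + 1×#3 + 3×#4: weight 46, value 156
- 1×#1 + 2×#2 + 3×#4: weight 44, value 155
Best: 156 pts.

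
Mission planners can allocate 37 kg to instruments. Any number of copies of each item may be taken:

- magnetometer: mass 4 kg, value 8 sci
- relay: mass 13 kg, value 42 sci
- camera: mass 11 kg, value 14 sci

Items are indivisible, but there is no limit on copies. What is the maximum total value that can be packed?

Best value-per-unit is relay at 42/13; filling with it alone gives 2×42 = 84.
Optimal mix: 2×magnetometer + 2×relay → mass 34, value 100.

100 sci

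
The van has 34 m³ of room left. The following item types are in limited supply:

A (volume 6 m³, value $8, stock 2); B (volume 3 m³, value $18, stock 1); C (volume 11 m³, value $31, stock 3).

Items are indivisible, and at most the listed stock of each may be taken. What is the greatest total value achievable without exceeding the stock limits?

$93

Top feasible selections:
- 3×C: volume 33, value 93
- 1×A + 1×B + 2×C: volume 31, value 88
Best: $93.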